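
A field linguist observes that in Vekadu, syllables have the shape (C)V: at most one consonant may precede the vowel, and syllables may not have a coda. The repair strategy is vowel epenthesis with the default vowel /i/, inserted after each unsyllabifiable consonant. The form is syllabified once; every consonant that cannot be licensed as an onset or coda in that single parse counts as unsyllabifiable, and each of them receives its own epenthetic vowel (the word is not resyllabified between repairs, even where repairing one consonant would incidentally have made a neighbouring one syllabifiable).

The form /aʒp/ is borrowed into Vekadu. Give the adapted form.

Under (C)V, the unsyllabifiable consonants are /ʒ/, /p/ (no codas are permitted; onsets are limited to one consonant).
Inserting the epenthetic vowel yields /ʒ/ → /ʒi/, /p/ → /pi/.

aʒipi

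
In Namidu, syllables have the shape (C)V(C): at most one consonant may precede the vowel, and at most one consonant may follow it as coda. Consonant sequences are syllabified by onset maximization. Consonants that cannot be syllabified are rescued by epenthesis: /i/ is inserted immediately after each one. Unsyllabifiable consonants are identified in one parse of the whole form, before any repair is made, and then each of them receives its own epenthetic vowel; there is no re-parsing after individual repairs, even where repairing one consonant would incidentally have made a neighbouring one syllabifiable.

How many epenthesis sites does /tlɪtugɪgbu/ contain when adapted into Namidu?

The unsyllabifiable consonants are /t/; each receives one epenthetic vowel.

1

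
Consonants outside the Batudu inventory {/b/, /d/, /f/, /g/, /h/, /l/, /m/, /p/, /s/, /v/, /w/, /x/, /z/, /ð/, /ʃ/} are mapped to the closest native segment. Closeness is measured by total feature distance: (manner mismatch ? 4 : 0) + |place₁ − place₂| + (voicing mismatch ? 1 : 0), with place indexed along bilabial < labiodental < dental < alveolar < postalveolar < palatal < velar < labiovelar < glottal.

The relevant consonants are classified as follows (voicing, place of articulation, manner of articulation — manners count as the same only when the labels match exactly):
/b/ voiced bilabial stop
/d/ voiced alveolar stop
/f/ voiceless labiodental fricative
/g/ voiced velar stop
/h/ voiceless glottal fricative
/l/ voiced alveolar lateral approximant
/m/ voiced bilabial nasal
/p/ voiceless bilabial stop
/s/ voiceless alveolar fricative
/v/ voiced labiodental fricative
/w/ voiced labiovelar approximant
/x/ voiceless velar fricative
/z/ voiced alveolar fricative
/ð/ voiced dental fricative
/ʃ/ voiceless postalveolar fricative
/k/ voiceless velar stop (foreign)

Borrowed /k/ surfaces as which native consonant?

g

/g/ is closest: same manner (stop), place distance 0 (velar→velar), voicing differs (+1); total 1. Next closest is /d/ at distance 4.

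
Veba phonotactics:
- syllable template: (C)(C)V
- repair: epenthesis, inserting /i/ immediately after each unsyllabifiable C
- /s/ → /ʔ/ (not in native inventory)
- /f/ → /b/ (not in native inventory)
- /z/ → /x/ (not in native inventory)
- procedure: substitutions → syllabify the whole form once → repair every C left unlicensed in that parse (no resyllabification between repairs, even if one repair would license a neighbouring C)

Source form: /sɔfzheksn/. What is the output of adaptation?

ʔɔbixhekiʔini

Substitution: /s/ → /ʔ/, /f/ → /b/, /z/ → /x/, giving /ʔɔbxhekʔn/.
Syllabifying with onset maximization leaves /b/, /k/, /ʔ/, /n/ stranded (no codas are permitted; onsets may contain at most 2 consonants).
Inserting the epenthetic vowel yields /b/ → /bi/, /k/ → /ki/, /ʔ/ → /ʔi/, /n/ → /ni/.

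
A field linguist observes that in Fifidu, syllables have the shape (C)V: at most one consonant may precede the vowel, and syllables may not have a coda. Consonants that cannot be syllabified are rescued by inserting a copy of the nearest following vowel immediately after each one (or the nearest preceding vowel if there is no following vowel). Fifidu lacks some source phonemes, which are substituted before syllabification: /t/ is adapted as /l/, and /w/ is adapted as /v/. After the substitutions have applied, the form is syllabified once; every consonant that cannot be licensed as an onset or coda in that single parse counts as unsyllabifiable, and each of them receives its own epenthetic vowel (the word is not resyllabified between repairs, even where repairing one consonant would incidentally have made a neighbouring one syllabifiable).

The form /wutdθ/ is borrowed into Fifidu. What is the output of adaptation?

vuluduθu

Substitution: /w/ → /v/, /t/ → /l/, giving /vuldθ/.
Under (C)V, the unsyllabifiable consonants are /l/, /d/, /θ/ (no codas are permitted; onsets are limited to one consonant).
Epenthesis after each stranded consonant: /l/ → /lu/, /d/ → /du/, /θ/ → /θu/.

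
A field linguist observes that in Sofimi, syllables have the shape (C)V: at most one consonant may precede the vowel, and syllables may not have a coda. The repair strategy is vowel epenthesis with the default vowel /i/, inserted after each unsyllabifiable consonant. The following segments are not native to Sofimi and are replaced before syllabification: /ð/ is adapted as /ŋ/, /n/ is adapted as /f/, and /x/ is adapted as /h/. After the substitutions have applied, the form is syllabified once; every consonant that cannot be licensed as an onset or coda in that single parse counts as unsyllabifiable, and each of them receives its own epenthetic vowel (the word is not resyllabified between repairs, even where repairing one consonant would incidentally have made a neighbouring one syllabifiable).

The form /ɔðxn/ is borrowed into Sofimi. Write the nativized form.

Substitution: /ð/ → /ŋ/, /x/ → /h/, /n/ → /f/, giving /ɔŋhf/.
Syllabifying with onset maximization leaves /ŋ/, /h/, /f/ stranded (no codas are permitted; onsets are limited to one consonant).
Inserting the epenthetic vowel yields /ŋ/ → /ŋi/, /h/ → /hi/, /f/ → /fi/.

ɔŋihifi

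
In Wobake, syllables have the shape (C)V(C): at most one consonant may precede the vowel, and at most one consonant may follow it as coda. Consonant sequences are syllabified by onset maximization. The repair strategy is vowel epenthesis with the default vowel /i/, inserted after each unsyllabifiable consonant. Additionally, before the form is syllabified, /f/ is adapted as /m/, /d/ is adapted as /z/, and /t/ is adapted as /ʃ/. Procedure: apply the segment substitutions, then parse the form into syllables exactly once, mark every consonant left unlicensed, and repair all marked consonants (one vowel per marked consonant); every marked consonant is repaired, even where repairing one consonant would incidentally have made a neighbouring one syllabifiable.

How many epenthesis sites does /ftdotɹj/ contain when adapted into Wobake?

4

After substitution the input is /mʃzoʃɹj/.
The unsyllabifiable consonants are /m/, /ʃ/, /ɹ/, /j/; each receives one epenthetic vowel.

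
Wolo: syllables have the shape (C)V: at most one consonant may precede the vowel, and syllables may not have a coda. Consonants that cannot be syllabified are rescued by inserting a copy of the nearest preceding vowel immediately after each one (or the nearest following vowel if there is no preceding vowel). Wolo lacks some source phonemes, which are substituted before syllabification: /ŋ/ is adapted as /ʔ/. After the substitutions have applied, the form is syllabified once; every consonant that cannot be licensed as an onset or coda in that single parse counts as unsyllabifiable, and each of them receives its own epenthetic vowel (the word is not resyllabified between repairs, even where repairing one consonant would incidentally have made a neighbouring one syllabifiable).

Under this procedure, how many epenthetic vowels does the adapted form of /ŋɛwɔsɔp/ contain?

1

After substitution the input is /ʔɛwɔsɔp/.
The unsyllabifiable consonants are /p/; each receives one epenthetic vowel.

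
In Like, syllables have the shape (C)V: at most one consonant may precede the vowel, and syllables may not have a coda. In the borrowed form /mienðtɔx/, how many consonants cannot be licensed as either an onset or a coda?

3

Under (C)V, the unsyllabifiable consonants are /n/, /ð/, /x/ (no codas are permitted; onsets are limited to one consonant).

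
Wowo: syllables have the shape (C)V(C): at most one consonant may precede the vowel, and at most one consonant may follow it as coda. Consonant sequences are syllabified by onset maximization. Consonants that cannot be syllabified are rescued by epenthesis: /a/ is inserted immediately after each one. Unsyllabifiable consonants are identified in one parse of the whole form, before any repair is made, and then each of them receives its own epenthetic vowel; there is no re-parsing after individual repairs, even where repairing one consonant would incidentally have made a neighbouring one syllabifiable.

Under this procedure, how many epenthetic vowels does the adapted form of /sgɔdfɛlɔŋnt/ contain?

The unsyllabifiable consonants are /s/, /n/, /t/; each receives one epenthetic vowel.

3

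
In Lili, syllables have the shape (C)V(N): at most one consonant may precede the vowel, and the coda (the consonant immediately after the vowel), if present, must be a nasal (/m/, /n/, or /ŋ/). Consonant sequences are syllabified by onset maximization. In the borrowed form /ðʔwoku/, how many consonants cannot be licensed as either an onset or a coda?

Syllabifying with onset maximization leaves /ð/, /ʔ/ stranded (only a nasal (/m/, /n/, or /ŋ/) is licensed in coda position; onsets are limited to one consonant).

2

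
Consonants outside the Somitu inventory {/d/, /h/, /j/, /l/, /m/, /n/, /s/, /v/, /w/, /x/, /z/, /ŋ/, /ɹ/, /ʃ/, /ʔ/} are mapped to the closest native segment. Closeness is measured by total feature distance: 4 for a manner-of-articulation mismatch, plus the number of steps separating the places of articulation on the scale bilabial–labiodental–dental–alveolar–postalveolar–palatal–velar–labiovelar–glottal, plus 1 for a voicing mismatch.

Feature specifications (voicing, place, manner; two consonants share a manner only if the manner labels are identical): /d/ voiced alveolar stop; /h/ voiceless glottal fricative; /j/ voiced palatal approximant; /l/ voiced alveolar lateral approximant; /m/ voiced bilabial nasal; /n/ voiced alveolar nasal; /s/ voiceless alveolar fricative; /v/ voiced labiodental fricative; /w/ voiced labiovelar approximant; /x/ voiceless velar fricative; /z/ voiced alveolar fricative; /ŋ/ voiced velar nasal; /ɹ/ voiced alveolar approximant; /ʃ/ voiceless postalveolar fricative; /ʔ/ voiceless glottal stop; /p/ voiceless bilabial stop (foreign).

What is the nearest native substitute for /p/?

d

/d/ is closest: same manner (stop), place distance 3 (bilabial→alveolar), voicing differs (+1); total 4. Next closest is /m/ at distance 5.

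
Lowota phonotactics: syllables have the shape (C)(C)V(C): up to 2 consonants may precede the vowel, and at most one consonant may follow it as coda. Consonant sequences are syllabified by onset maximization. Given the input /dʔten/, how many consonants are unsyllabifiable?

Under (C)(C)V(C), the unsyllabifiable consonants are /d/ (at most one coda consonant is licensed; onsets may contain at most 2 consonants).

1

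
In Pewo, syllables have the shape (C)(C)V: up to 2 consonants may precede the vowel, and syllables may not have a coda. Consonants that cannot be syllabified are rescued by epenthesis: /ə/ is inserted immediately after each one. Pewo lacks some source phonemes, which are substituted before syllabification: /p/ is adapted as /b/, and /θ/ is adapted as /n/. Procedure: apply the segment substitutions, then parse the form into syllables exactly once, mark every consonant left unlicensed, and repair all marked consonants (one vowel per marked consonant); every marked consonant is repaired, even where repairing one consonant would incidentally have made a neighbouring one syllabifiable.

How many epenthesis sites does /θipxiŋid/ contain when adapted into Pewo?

1

After substitution the input is /nibxiŋid/.
The unsyllabifiable consonants are /d/; each receives one epenthetic vowel.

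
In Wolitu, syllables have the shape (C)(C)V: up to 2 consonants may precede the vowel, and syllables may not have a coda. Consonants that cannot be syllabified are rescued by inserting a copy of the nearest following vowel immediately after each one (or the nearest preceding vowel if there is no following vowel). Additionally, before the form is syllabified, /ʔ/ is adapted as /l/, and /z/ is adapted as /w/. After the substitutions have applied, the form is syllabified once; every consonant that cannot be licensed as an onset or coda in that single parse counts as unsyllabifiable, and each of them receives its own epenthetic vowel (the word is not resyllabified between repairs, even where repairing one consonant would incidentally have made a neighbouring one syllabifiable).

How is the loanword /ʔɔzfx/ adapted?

Substitution: /ʔ/ → /l/, /z/ → /w/, giving /lɔwfx/.
The consonants /w/, /f/, /x/ cannot be parsed into a legal (C)(C)V syllable (no codas are permitted; onsets may contain at most 2 consonants).
Inserting the epenthetic vowel yields /w/ → /wɔ/, /f/ → /fɔ/, /x/ → /xɔ/.

lɔwɔfɔxɔ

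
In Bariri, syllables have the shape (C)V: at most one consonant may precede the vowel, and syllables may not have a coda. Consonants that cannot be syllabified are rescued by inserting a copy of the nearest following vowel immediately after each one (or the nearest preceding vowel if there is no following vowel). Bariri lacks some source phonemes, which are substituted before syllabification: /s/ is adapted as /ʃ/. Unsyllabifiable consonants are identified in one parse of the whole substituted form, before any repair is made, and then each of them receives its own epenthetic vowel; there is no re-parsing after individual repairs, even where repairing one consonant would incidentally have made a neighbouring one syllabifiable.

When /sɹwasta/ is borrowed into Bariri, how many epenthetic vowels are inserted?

3

After substitution the input is /ʃɹwaʃta/.
The unsyllabifiable consonants are /ʃ/, /ɹ/, /ʃ/; each receives one epenthetic vowel.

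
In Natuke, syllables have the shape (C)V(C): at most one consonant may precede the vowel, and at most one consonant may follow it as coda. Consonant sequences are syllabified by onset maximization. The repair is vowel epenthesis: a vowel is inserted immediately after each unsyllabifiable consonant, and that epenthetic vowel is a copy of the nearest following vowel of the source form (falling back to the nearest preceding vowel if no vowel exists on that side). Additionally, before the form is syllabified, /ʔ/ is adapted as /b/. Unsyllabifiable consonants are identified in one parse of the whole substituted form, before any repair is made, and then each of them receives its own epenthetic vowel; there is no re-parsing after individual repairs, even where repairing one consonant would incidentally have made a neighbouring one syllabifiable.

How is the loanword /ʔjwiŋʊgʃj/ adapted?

Substitution: /ʔ/ → /b/, giving /bjwiŋʊgʃj/.
Under (C)V(C), the unsyllabifiable consonants are /b/, /j/, /ʃ/, /j/ (at most one coda consonant is licensed; onsets are limited to one consonant).
Epenthesis after each stranded consonant: /b/ → /bi/, /j/ → /ji/, /ʃ/ → /ʃʊ/, /j/ → /jʊ/.

bijiwiŋʊgʃʊjʊ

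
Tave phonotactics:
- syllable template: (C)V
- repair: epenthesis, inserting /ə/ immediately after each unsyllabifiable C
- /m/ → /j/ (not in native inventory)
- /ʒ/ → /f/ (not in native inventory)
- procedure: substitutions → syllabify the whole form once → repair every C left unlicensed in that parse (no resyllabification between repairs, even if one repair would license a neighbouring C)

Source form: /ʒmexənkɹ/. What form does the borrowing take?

Substitution: /ʒ/ → /f/, /m/ → /j/, giving /fjexənkɹ/.
Under (C)V, the unsyllabifiable consonants are /f/, /n/, /k/, /ɹ/ (no codas are permitted; onsets are limited to one consonant).
Inserting the epenthetic vowel yields /f/ → /fə/, /n/ → /nə/, /k/ → /kə/, /ɹ/ → /ɹə/.

fəjexənəkəɹə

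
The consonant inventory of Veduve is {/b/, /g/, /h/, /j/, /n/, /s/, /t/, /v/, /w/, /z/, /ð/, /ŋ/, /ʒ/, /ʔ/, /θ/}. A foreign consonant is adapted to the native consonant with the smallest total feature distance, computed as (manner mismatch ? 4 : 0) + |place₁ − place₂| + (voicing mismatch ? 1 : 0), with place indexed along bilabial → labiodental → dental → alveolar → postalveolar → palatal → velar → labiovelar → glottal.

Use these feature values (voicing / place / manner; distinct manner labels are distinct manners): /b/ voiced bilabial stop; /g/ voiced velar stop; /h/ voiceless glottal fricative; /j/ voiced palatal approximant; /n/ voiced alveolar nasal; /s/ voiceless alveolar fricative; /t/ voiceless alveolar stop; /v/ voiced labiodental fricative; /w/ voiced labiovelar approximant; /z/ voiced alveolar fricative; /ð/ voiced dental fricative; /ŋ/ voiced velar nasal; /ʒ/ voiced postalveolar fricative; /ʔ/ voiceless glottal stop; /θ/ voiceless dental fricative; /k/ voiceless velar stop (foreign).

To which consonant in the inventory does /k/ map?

g

/g/ is closest: same manner (stop), place distance 0 (velar→velar), voicing differs (+1); total 1. Next closest is /ʔ/ at distance 2.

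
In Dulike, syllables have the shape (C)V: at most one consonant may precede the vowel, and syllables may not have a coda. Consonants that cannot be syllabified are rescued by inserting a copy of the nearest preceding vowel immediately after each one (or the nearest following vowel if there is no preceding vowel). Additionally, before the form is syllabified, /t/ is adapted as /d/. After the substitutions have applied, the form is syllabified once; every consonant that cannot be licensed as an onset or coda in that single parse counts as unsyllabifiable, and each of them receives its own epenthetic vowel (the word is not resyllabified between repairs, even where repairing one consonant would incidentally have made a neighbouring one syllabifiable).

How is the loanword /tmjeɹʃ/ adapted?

demejeɹeʃe

Substitution: /t/ → /d/, giving /dmjeɹʃ/.
The consonants /d/, /m/, /ɹ/, /ʃ/ cannot be parsed into a legal (C)V syllable (no codas are permitted; onsets are limited to one consonant).
Epenthesis after each stranded consonant: /d/ → /de/, /m/ → /me/, /ɹ/ → /ɹe/, /ʃ/ → /ʃe/.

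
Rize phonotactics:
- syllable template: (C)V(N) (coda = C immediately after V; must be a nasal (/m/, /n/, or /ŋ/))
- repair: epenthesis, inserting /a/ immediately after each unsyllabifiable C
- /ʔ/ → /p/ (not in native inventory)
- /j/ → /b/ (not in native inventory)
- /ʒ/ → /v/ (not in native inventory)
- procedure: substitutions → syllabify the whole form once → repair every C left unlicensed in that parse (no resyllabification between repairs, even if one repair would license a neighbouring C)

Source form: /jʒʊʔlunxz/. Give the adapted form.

Substitution: /j/ → /b/, /ʒ/ → /v/, /ʔ/ → /p/, giving /bvʊplunxz/.
Syllabifying with onset maximization leaves /b/, /p/, /x/, /z/ stranded (only a nasal (/m/, /n/, or /ŋ/) is licensed in coda position; onsets are limited to one consonant).
Epenthesis after each stranded consonant: /b/ → /ba/, /p/ → /pa/, /x/ → /xa/, /z/ → /za/.

bavʊpalunxaza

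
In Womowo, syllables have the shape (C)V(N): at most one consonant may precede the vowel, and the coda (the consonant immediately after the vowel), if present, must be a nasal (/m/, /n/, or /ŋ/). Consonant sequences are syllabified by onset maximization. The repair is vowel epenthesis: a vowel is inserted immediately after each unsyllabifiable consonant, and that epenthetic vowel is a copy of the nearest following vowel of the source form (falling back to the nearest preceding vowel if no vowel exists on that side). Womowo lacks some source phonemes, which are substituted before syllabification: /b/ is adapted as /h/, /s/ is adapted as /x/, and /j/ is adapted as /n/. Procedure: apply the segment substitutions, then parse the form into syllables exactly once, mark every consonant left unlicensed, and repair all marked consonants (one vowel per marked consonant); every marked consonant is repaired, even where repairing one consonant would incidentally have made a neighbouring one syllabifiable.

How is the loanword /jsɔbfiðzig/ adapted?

nɔxɔhifiðizigi

Substitution: /j/ → /n/, /s/ → /x/, /b/ → /h/, giving /nxɔhfiðzig/.
Under (C)V(N), the unsyllabifiable consonants are /n/, /h/, /ð/, /g/ (only a nasal (/m/, /n/, or /ŋ/) is licensed in coda position; onsets are limited to one consonant).
Epenthesis after each stranded consonant: /n/ → /nɔ/, /h/ → /hi/, /ð/ → /ði/, /g/ → /gi/.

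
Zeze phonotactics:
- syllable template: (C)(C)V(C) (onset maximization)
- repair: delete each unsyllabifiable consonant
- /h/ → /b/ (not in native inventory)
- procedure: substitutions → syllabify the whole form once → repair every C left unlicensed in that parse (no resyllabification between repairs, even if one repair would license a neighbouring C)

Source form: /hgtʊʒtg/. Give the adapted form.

Substitution: /h/ → /b/, giving /bgtʊʒtg/.
Syllabifying with onset maximization leaves /b/, /t/, /g/ stranded (at most one coda consonant is licensed; onsets may contain at most 2 consonants).
Each unlicensed consonant is deleted: /b/, /t/, /g/.

gtʊʒ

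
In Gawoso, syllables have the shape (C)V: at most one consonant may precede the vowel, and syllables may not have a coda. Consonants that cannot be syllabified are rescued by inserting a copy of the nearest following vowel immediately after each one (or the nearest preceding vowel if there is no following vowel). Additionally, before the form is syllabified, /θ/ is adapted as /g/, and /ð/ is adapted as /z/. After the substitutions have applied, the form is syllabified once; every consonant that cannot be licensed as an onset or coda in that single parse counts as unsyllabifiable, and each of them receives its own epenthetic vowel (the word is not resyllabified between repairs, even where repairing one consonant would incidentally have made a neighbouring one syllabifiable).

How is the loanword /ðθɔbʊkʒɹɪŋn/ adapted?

Substitution: /ð/ → /z/, /θ/ → /g/, giving /zgɔbʊkʒɹɪŋn/.
Under (C)V, the unsyllabifiable consonants are /z/, /k/, /ʒ/, /ŋ/, /n/ (no codas are permitted; onsets are limited to one consonant).
Epenthesis after each stranded consonant: /z/ → /zɔ/, /k/ → /kɪ/, /ʒ/ → /ʒɪ/, /ŋ/ → /ŋɪ/, /n/ → /nɪ/.

zɔgɔbʊkɪʒɪɹɪŋɪnɪ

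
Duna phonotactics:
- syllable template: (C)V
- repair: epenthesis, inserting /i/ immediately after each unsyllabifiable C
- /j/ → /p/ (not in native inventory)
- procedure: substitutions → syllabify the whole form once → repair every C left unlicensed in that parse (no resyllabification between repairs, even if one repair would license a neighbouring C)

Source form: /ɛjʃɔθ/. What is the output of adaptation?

ɛpiʃɔθi

Substitution: /j/ → /p/, giving /ɛpʃɔθ/.
Under (C)V, the unsyllabifiable consonants are /p/, /θ/ (no codas are permitted; onsets are limited to one consonant).
Inserting the epenthetic vowel yields /p/ → /pi/, /θ/ → /θi/.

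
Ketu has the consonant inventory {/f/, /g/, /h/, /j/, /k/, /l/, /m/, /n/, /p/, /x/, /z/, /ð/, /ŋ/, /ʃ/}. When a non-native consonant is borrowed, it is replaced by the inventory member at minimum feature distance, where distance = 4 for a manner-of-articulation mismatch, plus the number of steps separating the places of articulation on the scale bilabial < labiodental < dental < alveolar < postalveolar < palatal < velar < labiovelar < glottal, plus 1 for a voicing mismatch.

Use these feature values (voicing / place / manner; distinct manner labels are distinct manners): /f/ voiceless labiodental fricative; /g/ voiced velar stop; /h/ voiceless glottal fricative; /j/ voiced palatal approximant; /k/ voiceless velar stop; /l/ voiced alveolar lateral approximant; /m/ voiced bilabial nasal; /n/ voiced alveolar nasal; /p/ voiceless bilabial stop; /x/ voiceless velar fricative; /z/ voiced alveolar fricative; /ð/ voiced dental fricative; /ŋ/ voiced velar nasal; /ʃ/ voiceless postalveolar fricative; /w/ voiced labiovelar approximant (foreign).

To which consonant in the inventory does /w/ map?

/j/ is closest: same manner (approximant), place distance 2 (labiovelar→palatal), same voicing; total 2. Next closest is /g/ at distance 5.

j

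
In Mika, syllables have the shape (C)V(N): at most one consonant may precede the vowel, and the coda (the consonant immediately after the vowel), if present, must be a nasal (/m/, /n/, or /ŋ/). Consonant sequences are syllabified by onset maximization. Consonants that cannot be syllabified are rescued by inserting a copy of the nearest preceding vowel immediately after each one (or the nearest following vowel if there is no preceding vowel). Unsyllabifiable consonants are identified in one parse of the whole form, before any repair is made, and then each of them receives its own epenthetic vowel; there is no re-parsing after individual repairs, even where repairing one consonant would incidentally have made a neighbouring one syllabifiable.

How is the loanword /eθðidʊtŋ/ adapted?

eθeðidʊtʊŋʊ

Under (C)V(N), the unsyllabifiable consonants are /θ/, /t/, /ŋ/ (only a nasal (/m/, /n/, or /ŋ/) is licensed in coda position; onsets are limited to one consonant).
Inserting the epenthetic vowel yields /θ/ → /θe/, /t/ → /tʊ/, /ŋ/ → /ŋʊ/.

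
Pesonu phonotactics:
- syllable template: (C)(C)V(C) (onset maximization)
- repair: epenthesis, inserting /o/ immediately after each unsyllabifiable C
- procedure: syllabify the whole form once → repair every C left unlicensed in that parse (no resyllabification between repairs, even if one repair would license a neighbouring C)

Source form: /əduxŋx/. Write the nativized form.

əduxŋoxo

The consonants /ŋ/, /x/ cannot be parsed into a legal (C)(C)V(C) syllable (at most one coda consonant is licensed; onsets may contain at most 2 consonants).
Each unlicensed consonant becomes the onset of a new syllable: /ŋ/ → /ŋo/, /x/ → /xo/.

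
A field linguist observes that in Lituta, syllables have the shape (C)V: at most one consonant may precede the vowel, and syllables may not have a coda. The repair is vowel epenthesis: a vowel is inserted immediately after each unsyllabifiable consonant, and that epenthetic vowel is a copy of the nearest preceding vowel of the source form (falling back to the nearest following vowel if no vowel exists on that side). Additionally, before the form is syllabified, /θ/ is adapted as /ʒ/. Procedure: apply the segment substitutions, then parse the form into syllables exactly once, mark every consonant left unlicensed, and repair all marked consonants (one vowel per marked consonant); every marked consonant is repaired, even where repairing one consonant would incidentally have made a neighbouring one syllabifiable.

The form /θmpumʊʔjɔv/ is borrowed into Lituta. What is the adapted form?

ʒumupumʊʔʊjɔvɔ

Substitution: /θ/ → /ʒ/, giving /ʒmpumʊʔjɔv/.
The consonants /ʒ/, /m/, /ʔ/, /v/ cannot be parsed into a legal (C)V syllable (no codas are permitted; onsets are limited to one consonant).
Each unlicensed consonant becomes the onset of a new syllable: /ʒ/ → /ʒu/, /m/ → /mu/, /ʔ/ → /ʔʊ/, /v/ → /vɔ/.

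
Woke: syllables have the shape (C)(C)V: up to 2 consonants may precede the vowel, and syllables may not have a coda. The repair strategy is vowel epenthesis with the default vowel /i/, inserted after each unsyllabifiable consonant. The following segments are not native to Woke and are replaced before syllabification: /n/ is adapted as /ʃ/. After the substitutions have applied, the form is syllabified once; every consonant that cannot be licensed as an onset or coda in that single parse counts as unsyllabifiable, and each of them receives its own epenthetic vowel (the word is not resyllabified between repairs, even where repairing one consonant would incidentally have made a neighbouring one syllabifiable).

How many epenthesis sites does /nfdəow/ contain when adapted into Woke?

After substitution the input is /ʃfdəow/.
The unsyllabifiable consonants are /ʃ/, /w/; each receives one epenthetic vowel.

2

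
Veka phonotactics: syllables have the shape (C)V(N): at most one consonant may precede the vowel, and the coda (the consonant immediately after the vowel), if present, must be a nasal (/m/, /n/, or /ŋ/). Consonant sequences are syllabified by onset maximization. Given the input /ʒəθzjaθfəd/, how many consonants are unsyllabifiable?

4

The consonants /θ/, /z/, /θ/, /d/ cannot be parsed into a legal (C)V(N) syllable (only a nasal (/m/, /n/, or /ŋ/) is licensed in coda position; onsets are limited to one consonant).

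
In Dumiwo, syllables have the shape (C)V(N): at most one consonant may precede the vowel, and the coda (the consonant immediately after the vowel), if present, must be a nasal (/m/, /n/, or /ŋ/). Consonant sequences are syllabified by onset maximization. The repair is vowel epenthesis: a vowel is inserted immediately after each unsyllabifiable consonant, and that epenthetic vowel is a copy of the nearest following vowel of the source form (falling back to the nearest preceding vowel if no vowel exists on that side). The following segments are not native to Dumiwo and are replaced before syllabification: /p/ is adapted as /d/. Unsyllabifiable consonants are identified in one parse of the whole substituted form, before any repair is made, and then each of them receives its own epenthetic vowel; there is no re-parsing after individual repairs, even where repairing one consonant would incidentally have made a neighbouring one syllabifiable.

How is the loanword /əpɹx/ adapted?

ədəɹəxə

Substitution: /p/ → /d/, giving /ədɹx/.
Syllabifying with onset maximization leaves /d/, /ɹ/, /x/ stranded (only a nasal (/m/, /n/, or /ŋ/) is licensed in coda position; onsets are limited to one consonant).
Inserting the epenthetic vowel yields /d/ → /də/, /ɹ/ → /ɹə/, /x/ → /xə/.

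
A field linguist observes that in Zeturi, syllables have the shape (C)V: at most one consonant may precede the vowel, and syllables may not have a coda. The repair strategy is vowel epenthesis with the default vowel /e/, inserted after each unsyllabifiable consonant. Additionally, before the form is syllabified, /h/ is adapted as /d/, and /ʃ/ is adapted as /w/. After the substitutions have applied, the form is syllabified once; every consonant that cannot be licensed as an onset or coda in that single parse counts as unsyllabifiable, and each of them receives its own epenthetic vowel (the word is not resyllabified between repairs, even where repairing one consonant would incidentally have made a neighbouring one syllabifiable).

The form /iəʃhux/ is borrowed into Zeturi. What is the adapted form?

Substitution: /ʃ/ → /w/, /h/ → /d/, giving /iəwdux/.
Under (C)V, the unsyllabifiable consonants are /w/, /x/ (no codas are permitted; onsets are limited to one consonant).
Inserting the epenthetic vowel yields /w/ → /we/, /x/ → /xe/.

iəweduxe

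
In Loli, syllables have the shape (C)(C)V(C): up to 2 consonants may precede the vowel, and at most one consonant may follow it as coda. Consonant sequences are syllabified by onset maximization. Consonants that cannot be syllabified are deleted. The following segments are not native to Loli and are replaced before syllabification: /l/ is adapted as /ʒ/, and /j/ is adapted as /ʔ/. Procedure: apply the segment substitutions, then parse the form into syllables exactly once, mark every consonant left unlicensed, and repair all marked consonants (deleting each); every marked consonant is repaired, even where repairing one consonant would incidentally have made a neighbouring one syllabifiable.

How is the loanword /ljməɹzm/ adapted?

ʔməɹ

Substitution: /l/ → /ʒ/, /j/ → /ʔ/, giving /ʒʔməɹzm/.
The consonants /ʒ/, /z/, /m/ cannot be parsed into a legal (C)(C)V(C) syllable (at most one coda consonant is licensed; onsets may contain at most 2 consonants).
Each unlicensed consonant is deleted: /ʒ/, /z/, /m/.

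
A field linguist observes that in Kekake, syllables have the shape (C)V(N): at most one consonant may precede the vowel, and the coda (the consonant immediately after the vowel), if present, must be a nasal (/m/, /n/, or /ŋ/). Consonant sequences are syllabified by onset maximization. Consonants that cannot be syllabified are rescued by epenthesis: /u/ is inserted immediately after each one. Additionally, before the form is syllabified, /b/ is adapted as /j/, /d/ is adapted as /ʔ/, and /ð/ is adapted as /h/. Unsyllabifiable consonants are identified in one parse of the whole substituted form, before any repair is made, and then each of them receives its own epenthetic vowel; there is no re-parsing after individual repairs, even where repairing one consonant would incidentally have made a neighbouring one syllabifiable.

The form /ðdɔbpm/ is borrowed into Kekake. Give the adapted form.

Substitution: /ð/ → /h/, /d/ → /ʔ/, /b/ → /j/, giving /hʔɔjpm/.
Syllabifying with onset maximization leaves /h/, /j/, /p/, /m/ stranded (only a nasal (/m/, /n/, or /ŋ/) is licensed in coda position; onsets are limited to one consonant).
Each unlicensed consonant becomes the onset of a new syllable: /h/ → /hu/, /j/ → /ju/, /p/ → /pu/, /m/ → /mu/.

huʔɔjupumu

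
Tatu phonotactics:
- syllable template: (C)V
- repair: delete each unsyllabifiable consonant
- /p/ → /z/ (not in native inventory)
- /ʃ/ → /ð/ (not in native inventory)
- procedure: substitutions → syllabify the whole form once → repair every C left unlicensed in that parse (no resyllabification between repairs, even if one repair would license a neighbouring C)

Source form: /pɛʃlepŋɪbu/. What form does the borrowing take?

Substitution: /p/ → /z/, /ʃ/ → /ð/, giving /zɛðlezŋɪbu/.
Under (C)V, the unsyllabifiable consonants are /ð/, /z/ (no codas are permitted; onsets are limited to one consonant).
Each unlicensed consonant is deleted: /ð/, /z/.

zɛleŋɪbu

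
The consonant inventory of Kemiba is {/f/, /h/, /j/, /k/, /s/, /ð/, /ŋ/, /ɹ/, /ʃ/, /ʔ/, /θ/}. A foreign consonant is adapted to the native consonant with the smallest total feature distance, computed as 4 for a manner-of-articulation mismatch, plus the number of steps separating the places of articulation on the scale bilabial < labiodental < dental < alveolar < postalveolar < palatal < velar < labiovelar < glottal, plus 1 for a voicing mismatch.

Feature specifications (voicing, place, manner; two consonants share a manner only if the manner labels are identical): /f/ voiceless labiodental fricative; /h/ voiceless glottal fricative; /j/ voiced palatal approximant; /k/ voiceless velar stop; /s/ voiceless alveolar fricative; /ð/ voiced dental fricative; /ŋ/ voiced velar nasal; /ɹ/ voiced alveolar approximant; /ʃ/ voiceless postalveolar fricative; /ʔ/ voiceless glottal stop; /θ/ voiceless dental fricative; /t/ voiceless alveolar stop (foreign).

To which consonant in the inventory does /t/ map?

k

/k/ is closest: same manner (stop), place distance 3 (alveolar→velar), same voicing; total 3. Next closest is /s/ at distance 4.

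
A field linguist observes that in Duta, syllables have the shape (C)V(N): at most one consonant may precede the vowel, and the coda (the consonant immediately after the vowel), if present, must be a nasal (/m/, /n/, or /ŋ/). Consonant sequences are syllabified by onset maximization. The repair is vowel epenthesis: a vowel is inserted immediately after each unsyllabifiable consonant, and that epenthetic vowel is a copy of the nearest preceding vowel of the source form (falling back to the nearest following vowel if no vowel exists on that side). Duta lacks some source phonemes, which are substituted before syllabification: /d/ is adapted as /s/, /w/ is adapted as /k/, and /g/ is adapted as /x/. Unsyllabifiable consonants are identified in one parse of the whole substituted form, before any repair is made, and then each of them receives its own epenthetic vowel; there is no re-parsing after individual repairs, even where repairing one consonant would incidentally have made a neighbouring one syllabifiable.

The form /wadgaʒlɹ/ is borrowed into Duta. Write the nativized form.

Substitution: /w/ → /k/, /d/ → /s/, /g/ → /x/, giving /kasxaʒlɹ/.
Under (C)V(N), the unsyllabifiable consonants are /s/, /ʒ/, /l/, /ɹ/ (only a nasal (/m/, /n/, or /ŋ/) is licensed in coda position; onsets are limited to one consonant).
Each unlicensed consonant becomes the onset of a new syllable: /s/ → /sa/, /ʒ/ → /ʒa/, /l/ → /la/, /ɹ/ → /ɹa/.

kasaxaʒalaɹa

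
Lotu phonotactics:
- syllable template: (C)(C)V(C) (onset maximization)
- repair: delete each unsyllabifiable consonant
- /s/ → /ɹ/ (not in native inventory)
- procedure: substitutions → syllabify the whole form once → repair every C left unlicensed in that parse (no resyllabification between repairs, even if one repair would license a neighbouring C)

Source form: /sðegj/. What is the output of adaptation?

Substitution: /s/ → /ɹ/, giving /ɹðegj/.
Under (C)(C)V(C), the unsyllabifiable consonants are /j/ (at most one coda consonant is licensed; onsets may contain at most 2 consonants).
Deletion applies to /j/.

ɹðeg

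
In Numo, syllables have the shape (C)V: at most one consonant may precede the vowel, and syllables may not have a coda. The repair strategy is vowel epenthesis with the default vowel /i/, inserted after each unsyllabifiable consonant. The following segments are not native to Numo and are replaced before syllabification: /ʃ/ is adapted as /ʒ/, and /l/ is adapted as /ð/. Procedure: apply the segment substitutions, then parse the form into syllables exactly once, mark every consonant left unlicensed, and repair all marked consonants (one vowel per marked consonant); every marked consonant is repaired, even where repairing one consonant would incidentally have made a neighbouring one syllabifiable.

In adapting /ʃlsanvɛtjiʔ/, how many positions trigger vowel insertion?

5

After substitution the input is /ʒðsanvɛtjiʔ/.
The unsyllabifiable consonants are /ʒ/, /ð/, /n/, /t/, /ʔ/; each receives one epenthetic vowel.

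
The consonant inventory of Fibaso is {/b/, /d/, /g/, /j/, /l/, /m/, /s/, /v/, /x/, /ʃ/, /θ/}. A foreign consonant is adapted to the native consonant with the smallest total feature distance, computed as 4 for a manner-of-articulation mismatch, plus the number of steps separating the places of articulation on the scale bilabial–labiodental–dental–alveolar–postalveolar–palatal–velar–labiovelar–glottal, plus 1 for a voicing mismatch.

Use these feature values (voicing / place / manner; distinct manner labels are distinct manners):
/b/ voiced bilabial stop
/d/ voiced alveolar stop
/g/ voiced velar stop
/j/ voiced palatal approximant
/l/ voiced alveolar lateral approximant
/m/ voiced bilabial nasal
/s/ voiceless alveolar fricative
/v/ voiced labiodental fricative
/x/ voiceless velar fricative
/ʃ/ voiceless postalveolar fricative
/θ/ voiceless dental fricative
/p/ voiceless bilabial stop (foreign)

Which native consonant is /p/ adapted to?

b

/b/ is closest: same manner (stop), place distance 0 (bilabial→bilabial), voicing differs (+1); total 1. Next closest is /d/ at distance 4.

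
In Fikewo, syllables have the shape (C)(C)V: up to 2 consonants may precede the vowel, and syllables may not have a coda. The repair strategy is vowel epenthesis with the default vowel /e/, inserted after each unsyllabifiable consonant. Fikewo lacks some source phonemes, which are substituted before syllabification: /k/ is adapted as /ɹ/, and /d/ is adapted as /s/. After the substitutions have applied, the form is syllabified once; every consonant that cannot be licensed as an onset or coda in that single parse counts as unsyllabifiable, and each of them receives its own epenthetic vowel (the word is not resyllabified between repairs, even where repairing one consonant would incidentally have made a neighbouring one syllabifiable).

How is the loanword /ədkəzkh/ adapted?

Substitution: /d/ → /s/, /k/ → /ɹ/, giving /əsɹəzɹh/.
The consonants /z/, /ɹ/, /h/ cannot be parsed into a legal (C)(C)V syllable (no codas are permitted; onsets may contain at most 2 consonants).
Each unlicensed consonant becomes the onset of a new syllable: /z/ → /ze/, /ɹ/ → /ɹe/, /h/ → /he/.

əsɹəzeɹehe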